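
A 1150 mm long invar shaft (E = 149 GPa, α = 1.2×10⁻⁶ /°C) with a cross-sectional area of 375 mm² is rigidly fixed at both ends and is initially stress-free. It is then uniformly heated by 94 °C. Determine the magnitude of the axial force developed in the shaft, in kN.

With zero net strain, σ = E·αΔT = 149 GPa × 1.2×10⁻⁶ × 94 = 16.81 MPa.
Then P = σA = 16.81 × 375 mm² = 6.303 kN, compressive.

P ≈ 6.3 kN (compressive)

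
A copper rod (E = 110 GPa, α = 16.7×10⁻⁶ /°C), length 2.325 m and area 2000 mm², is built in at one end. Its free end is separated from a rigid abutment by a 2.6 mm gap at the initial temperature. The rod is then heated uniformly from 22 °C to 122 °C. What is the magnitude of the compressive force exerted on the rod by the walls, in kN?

P ≈ 121 kN

Unrestrained expansion: δ_free = αΔT L = 16.7×10⁻⁶ × 100 × 2325 = 3.883 mm.
After closing the 2.6 mm clearance, 3.883 − 2.6 = 1.283 mm of expansion remains to be suppressed by the wall.
So σ = E(δ_free − g)/L = 110×10³ × 1.283/2325 = 60.69 MPa.
Force on the wall = σA = 60.69 × 2000 mm² = 121.4 kN.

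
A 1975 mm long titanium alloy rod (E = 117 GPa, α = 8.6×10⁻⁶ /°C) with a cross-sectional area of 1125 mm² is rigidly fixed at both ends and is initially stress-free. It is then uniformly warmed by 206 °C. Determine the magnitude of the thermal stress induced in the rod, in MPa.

Because both ends are immovable the net strain is zero, and the suppressed thermal strain is αΔT = 8.6×10⁻⁶ × 206 = 1771.6×10⁻⁶.
σ = EαΔT = 117×10³ × 8.6×10⁻⁶ × 206 = 207.3 MPa (compressive; the rod is trying to expand).

σ ≈ 207 MPa (compressive)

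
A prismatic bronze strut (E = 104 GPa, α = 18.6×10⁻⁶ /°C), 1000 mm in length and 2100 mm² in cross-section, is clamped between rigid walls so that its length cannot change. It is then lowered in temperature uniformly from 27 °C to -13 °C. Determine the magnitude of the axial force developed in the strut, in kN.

Full restraint means ε = 0, so the stress is σ = EαΔT = 104×10³ × 18.6×10⁻⁶ × 40 = 77.38 MPa.
P = AEαΔT = 2100 × 104×10³ × 18.6×10⁻⁶ × 40 = 162.5 kN (tensile).

P ≈ 162 kN (tensile)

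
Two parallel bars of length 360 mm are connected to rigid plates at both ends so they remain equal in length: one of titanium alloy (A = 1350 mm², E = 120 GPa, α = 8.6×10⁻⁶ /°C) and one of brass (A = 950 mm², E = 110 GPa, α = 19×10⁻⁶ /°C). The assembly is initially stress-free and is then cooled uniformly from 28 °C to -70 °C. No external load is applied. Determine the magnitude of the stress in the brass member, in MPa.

Equilibrium of a rigid end plate with no external load gives equal and opposite internal forces ±P in the two members. Since α_{brass} > α_{titanium alloy}, cooling drives the brass into tension and the titanium alloy into compression.
Equating the net (thermal + elastic) strains gives |α₁ − α₂|·ΔT = P·[1/(A₁E₁) + 1/(A₂E₂)].
|α₁ − α₂|·ΔT = 10.4×10⁻⁶ × 98 = 0.001019.
1/(A₁E₁) + 1/(A₂E₂) = 1/(1350×120×10³) + 1/(950×110×10³) = 1.574×10⁻⁸ N⁻¹.
P = 0.001019 / 1.574×10⁻⁸ = 64740 N = 64.74 kN.
σ_{brass} = P/A₂ = 64740/950 = 68.15 MPa, tensile.

σ ≈ 68.2 MPa (tensile)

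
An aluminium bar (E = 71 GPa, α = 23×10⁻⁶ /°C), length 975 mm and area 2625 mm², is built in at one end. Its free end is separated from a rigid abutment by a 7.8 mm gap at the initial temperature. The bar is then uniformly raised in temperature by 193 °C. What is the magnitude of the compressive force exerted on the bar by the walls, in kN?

Unrestrained expansion: δ_free = αΔT L = 23×10⁻⁶ × 193 × 975 = 4.328 mm.
This is smaller than the 7.8 mm clearance, so the bar expands freely without reaching the stop — the stress is zero.

P ≈ 0 kN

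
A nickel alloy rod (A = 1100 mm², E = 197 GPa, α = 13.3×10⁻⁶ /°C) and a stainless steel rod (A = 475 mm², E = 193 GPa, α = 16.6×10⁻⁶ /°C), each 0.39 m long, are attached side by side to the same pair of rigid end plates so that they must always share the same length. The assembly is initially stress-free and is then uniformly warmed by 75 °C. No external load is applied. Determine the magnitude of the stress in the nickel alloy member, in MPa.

Both members must finish at the same length. With the larger α, the stainless steel tends to over-expand; the plates restrain it, putting the stainless steel in compression and the nickel alloy in tension. With no external load the two internal forces are equal and opposite, magnitude P.
Equating the net (thermal + elastic) strains gives |α₁ − α₂|·ΔT = P·[1/(A₁E₁) + 1/(A₂E₂)].
|α₁ − α₂|·ΔT = 3.3×10⁻⁶ × 75 = 0.0002475.
1/(A₁E₁) + 1/(A₂E₂) = 1/(1100×197×10³) + 1/(475×193×10³) = 1.552×10⁻⁸ N⁻¹.
So P = 0.0002475 / 1.552×10⁻⁸ = 15.94 kN.
σ_{nickel alloy} = P/A₁ = 15940/1100 = 14.49 MPa, tensile.

σ ≈ 14.5 MPa (tensile)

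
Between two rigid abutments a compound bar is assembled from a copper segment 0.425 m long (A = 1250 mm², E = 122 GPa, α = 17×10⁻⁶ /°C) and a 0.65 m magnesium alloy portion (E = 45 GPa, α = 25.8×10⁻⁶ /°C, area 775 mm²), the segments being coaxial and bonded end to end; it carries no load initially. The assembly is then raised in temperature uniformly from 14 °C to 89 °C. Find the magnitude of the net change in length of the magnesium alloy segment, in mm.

If the supports were absent, the total length change would be Σ αᵢΔT Lᵢ = 17×10⁻⁶×75×425 + 25.8×10⁻⁶×75×650 = 1.8 mm.
Since the ends are fixed, an axial force P builds up, equal in every segment, with P · Σ Lᵢ/(AᵢEᵢ) = δ_free.
The series flexibility is Σ Lᵢ/(AᵢEᵢ) = 425/(1250×122×10³) + 650/(775×45×10³) = 2.142×10⁻⁵ mm/N.
So P = 1.8 / 2.142×10⁻⁵ = 84 kN, compressive.
For the magnesium alloy segment, free thermal change = 25.8×10⁻⁶×75×650 = 1.258 mm and elastic change from P = 84000×650/(775×45×10³) = 1.566 mm; these oppose, so the net change is 0.308 mm (segment shortens).

|ΔL| ≈ 0.308 mm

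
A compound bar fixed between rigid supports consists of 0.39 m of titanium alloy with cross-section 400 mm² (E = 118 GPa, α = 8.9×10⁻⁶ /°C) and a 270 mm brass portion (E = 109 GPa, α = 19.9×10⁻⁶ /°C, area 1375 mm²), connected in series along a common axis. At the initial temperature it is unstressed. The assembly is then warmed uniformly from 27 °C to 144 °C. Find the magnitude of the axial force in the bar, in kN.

P ≈ 103 kN (compressive)

With the walls removed the bar would change length by δ_free = Σ αᵢΔT Lᵢ = 8.9×10⁻⁶×117×390 + 19.9×10⁻⁶×117×270 = 1.035 mm.
The rigid supports impose zero overall length change; the single axial force P common to all segments must satisfy P Σ Lᵢ/(AᵢEᵢ) = δ_free.
Σ Lᵢ/(AᵢEᵢ) = 390/(400×118×10³) + 270/(1375×109×10³) = 1.006×10⁻⁵ mm/N.
Hence P = δ_free / Σ(L/AE) = 1.035/1.006×10⁻⁵ = 102.8 kN (compressive).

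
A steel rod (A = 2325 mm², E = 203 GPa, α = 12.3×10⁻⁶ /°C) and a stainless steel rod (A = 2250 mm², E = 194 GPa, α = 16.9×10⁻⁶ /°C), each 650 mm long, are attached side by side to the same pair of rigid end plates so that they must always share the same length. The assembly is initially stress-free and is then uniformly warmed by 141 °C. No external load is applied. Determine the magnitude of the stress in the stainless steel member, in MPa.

σ ≈ 65.4 MPa (compressive)

Equilibrium of a rigid end plate with no external load gives equal and opposite internal forces ±P in the two members. Since α_{stainless steel} > α_{steel}, heating drives the stainless steel into compression and the steel into tension.
Equating the net (thermal + elastic) strains gives |α₁ − α₂|·ΔT = P·[1/(A₁E₁) + 1/(A₂E₂)].
|α₁ − α₂|·ΔT = 4.6×10⁻⁶ × 141 = 0.0006486.
1/(A₁E₁) + 1/(A₂E₂) = 1/(2325×203×10³) + 1/(2250×194×10³) = 4.41×10⁻⁹ N⁻¹.
P = 0.0006486 / 4.41×10⁻⁹ = 147100 N = 147.1 kN.
σ_{stainless steel} = P/A₂ = 147100/2250 = 65.37 MPa, compressive.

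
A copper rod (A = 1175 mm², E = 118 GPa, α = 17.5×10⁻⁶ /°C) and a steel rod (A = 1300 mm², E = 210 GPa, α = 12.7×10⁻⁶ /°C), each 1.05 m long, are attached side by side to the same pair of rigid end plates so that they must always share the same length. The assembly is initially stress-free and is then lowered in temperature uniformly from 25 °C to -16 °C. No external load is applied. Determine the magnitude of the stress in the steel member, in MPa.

σ ≈ 13.9 MPa (compressive)

Both members must finish at the same length. With the larger α, the copper tends to over-contract; the plates restrain it, putting the copper in tension and the steel in compression. With no external load the two internal forces are equal and opposite, magnitude P.
Compatibility of the two members (thermal + elastic change equal): (α₁ − α₂)ΔT = P·[1/(A₁E₁) + 1/(A₂E₂)].
|α₁ − α₂|·ΔT = 4.8×10⁻⁶ × 41 = 0.0001968.
1/(A₁E₁) + 1/(A₂E₂) = 1/(1175×118×10³) + 1/(1300×210×10³) = 1.088×10⁻⁸ N⁻¹.
P = 0.0001968 / 1.088×10⁻⁸ = 18100 N = 18.1 kN.
σ_{steel} = P/A₂ = 18100/1300 = 13.92 MPa, compressive.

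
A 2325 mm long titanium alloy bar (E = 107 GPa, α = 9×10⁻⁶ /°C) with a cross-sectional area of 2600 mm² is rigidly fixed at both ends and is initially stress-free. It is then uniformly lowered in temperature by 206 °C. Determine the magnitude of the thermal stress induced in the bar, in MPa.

σ ≈ 198 MPa (tensile)

Because both ends are immovable the net strain is zero, and the suppressed thermal strain is αΔT = 9×10⁻⁶ × 206 = 1854×10⁻⁶.
Hence σ = E·αΔT = 107×10³ × 1854×10⁻⁶ = 198.4 MPa, tensile.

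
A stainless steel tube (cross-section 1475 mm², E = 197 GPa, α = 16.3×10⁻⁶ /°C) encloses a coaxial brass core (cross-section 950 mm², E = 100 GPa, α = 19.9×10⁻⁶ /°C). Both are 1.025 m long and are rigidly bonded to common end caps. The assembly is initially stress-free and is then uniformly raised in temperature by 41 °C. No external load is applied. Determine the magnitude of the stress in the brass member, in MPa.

The brass has the larger α, so on heating it would change length more than the stainless steel if both were free. The rigid plates force a common final length, so the brass is put into compression and the stainless steel into tension, with equal and opposite forces P (no external load).
Compatibility of the two members (thermal + elastic change equal): (α₁ − α₂)ΔT = P·[1/(A₁E₁) + 1/(A₂E₂)].
|α₁ − α₂|·ΔT = 3.6×10⁻⁶ × 41 = 0.0001476.
1/(A₁E₁) + 1/(A₂E₂) = 1/(1475×197×10³) + 1/(950×100×10³) = 1.397×10⁻⁸ N⁻¹.
So P = 0.0001476 / 1.397×10⁻⁸ = 10.57 kN.
σ_{brass} = P/A₂ = 10570/950 = 11.12 MPa, compressive.

σ ≈ 11.1 MPa (compressive)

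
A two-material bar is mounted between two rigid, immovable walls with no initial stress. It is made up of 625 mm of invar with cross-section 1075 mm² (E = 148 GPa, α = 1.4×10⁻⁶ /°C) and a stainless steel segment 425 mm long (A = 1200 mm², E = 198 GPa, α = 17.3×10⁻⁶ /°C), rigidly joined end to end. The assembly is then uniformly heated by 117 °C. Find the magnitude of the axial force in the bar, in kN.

If the supports were absent, the total length change would be Σ αᵢΔT Lᵢ = 1.4×10⁻⁶×117×625 + 17.3×10⁻⁶×117×425 = 0.9626 mm.
Since the ends are fixed, an axial force P builds up, equal in every segment, with P · Σ Lᵢ/(AᵢEᵢ) = δ_free.
The series flexibility is Σ Lᵢ/(AᵢEᵢ) = 625/(1075×148×10³) + 425/(1200×198×10³) = 5.717×10⁻⁶ mm/N.
Hence P = δ_free / Σ(L/AE) = 0.9626/5.717×10⁻⁶ = 168.4 kN (compressive).

P ≈ 168 kN (compressive)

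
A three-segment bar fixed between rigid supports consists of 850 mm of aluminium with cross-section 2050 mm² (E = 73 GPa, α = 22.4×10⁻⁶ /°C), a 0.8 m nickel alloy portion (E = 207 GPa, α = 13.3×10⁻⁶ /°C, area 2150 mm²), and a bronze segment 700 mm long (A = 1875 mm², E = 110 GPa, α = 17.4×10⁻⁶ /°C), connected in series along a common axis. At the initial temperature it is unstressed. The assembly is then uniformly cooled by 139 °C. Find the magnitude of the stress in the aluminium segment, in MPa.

σ ≈ 261 MPa (tensile)

If the supports were absent, the total length change would be Σ αᵢΔT Lᵢ = 22.4×10⁻⁶×139×850 + 13.3×10⁻⁶×139×800 + 17.4×10⁻⁶×139×700 = 5.819 mm.
The walls prevent any net length change, so an axial force P (same in every segment) develops. Compatibility: P · Σ Lᵢ/(AᵢEᵢ) = δ_free.
Σ Lᵢ/(AᵢEᵢ) = 850/(2050×73×10³) + 800/(2150×207×10³) + 700/(1875×110×10³) = 1.087×10⁻⁵ mm/N.
So P = 5.819 / 1.087×10⁻⁵ = 535.2 kN, tensile.
σ_{aluminium} = P / A = 535200 / 2050 = 261.1 MPa.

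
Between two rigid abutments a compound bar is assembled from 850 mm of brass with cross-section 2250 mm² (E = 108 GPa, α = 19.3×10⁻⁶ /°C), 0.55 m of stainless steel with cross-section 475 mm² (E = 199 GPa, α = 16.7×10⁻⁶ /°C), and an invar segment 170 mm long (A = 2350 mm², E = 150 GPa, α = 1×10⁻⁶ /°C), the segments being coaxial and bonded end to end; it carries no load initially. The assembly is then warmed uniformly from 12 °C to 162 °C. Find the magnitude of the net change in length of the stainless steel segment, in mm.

With the walls removed the bar would change length by δ_free = Σ αᵢΔT Lᵢ = 19.3×10⁻⁶×150×850 + 16.7×10⁻⁶×150×550 + 1×10⁻⁶×150×170 = 3.864 mm.
The rigid supports impose zero overall length change; the single axial force P common to all segments must satisfy P Σ Lᵢ/(AᵢEᵢ) = δ_free.
The series flexibility is Σ Lᵢ/(AᵢEᵢ) = 850/(2250×108×10³) + 550/(475×199×10³) + 170/(2350×150×10³) = 9.799×10⁻⁶ mm/N.
Hence P = δ_free / Σ(L/AE) = 3.864/9.799×10⁻⁶ = 394.3 kN (compressive).
For the stainless steel segment, free thermal change = 16.7×10⁻⁶×150×550 = 1.378 mm and elastic change from P = 394300×550/(475×199×10³) = 2.294 mm; these oppose, so the net change is 0.917 mm (segment shortens).

|ΔL| ≈ 0.917 mm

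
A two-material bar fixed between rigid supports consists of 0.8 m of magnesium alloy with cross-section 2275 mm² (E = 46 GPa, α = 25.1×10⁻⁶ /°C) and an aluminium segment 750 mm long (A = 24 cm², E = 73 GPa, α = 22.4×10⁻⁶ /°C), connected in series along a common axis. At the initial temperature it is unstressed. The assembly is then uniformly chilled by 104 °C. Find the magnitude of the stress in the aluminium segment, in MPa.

σ ≈ 134 MPa (tensile)

Free thermal contraction of the whole bar: Σ αᵢΔT Lᵢ = 25.1×10⁻⁶×104×800 + 22.4×10⁻⁶×104×750 = 3.836 mm.
The rigid supports impose zero overall length change; the single axial force P common to all segments must satisfy P Σ Lᵢ/(AᵢEᵢ) = δ_free.
The series flexibility is Σ Lᵢ/(AᵢEᵢ) = 800/(2275×46×10³) + 750/(2400×73×10³) = 1.193×10⁻⁵ mm/N.
Hence P = δ_free / Σ(L/AE) = 3.836/1.193×10⁻⁵ = 321.6 kN (tensile).
σ_{aluminium} = P / A = 321600 / 2400 = 134 MPa.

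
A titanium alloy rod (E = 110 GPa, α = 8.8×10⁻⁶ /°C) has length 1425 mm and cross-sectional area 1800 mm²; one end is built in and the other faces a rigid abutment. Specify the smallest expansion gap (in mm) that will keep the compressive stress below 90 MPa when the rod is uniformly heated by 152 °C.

g ≈ 0.74 mm

With no wall the rod would lengthen by αΔT L = 8.8×10⁻⁶ × 152 × 1425 = 1.906 mm.
At the allowable stress the elastic shortening the wall may impose is σL/E = 90 × 1425 / (110×10³) = 1.166 mm.
The gap must absorb the remainder: g_min = 1.906 − 1.166 = 0.7402 mm.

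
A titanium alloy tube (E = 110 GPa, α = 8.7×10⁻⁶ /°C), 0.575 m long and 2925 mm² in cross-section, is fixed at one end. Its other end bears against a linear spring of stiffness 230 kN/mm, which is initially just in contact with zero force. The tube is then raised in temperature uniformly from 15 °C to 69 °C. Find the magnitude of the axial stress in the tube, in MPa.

σ ≈ 15.1 MPa (compressive)

Free thermal expansion: δ_free = αΔT L = 8.7×10⁻⁶ × 54 × 575 = 0.2701 mm.
With a force P in the spring, the elastic change of the tube is PL/(AE) and that of the spring is P/k; compatibility requires their sum to equal δ_free.
So P = δ_free / [L/(AE) + 1/k] = 0.2701 / [ 575/(2925×110×10³) + 1/(230×10³) ].
P = 0.2701 / 6.135×10⁻⁶ = 44030 N.
σ = P/A = 44030/2925 = 15.05 MPa.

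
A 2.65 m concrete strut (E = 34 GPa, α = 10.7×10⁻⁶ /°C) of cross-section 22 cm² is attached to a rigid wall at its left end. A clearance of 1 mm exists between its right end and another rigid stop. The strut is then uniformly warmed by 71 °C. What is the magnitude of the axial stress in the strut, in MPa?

Free thermal elongation = αΔT L = 10.7×10⁻⁶ × 71 × 2650 = 2.013 mm.
This exceeds the 1 mm gap, so the wall pushes back. The portion of expansion that must be recovered elastically is δ_free − gap = 2.013 − 1 = 1.013 mm.
That suppressed elongation corresponds to σ = E·Δ/L = 34×10³ × 1.013/2650 = 13 MPa.

σ ≈ 13 MPa (compressive)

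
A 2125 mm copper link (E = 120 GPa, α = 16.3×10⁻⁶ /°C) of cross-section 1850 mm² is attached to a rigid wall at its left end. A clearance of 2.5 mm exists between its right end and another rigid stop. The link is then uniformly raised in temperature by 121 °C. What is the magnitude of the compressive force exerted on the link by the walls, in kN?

P ≈ 177 kN

If the wall were absent the link would grow by αΔT L = 16.3×10⁻⁶ × 121 × 2125 = 4.191 mm.
After closing the 2.5 mm clearance, 4.191 − 2.5 = 1.691 mm of expansion remains to be suppressed by the wall.
That suppressed elongation corresponds to σ = E·Δ/L = 120×10³ × 1.691/2125 = 95.5 MPa.
Force on the wall = σA = 95.5 × 1850 mm² = 176.7 kN.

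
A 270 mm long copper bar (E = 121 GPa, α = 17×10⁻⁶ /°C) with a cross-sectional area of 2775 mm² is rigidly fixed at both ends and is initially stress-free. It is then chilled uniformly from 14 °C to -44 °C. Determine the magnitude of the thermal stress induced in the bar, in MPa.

σ ≈ 119 MPa (tensile)

The supports are rigid, so the total axial strain is zero. The restrained thermal strain is ε = αΔT = 17×10⁻⁶ × 58 = 986×10⁻⁶.
Hence σ = E·αΔT = 121×10³ × 986×10⁻⁶ = 119.3 MPa, tensile.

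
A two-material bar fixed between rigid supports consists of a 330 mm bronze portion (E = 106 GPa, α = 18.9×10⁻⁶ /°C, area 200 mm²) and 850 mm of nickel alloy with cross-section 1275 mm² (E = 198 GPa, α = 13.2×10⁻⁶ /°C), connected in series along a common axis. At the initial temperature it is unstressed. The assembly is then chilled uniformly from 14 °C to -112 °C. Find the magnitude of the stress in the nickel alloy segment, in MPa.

σ ≈ 91.1 MPa (tensile)

If the supports were absent, the total length change would be Σ αᵢΔT Lᵢ = 18.9×10⁻⁶×126×330 + 13.2×10⁻⁶×126×850 = 2.2 mm.
The walls prevent any net length change, so an axial force P (same in every segment) develops. Compatibility: P · Σ Lᵢ/(AᵢEᵢ) = δ_free.
The series flexibility is Σ Lᵢ/(AᵢEᵢ) = 330/(200×106×10³) + 850/(1275×198×10³) = 1.893×10⁻⁵ mm/N.
P = 2.2 / 1.893×10⁻⁵ = 116200 N = 116.2 kN, tensile.
σ_{nickel alloy} = P / A = 116200 / 1275 = 91.12 MPa.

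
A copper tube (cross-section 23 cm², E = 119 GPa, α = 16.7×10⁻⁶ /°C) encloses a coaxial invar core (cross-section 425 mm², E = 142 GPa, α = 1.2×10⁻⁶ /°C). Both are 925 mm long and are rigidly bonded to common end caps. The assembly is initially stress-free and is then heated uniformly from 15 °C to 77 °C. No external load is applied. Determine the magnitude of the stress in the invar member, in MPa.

σ ≈ 112 MPa (tensile)

Both members must finish at the same length. With the larger α, the copper tends to over-expand; the plates restrain it, putting the copper in compression and the invar in tension. With no external load the two internal forces are equal and opposite, magnitude P.
Equating the net (thermal + elastic) strains gives |α₁ − α₂|·ΔT = P·[1/(A₁E₁) + 1/(A₂E₂)].
|α₁ − α₂|·ΔT = 15.5×10⁻⁶ × 62 = 0.000961.
1/(A₁E₁) + 1/(A₂E₂) = 1/(2300×119×10³) + 1/(425×142×10³) = 2.022×10⁻⁸ N⁻¹.
So P = 0.000961 / 2.022×10⁻⁸ = 47.52 kN.
σ_{invar} = P/A₂ = 47520/425 = 111.8 MPa, tensile.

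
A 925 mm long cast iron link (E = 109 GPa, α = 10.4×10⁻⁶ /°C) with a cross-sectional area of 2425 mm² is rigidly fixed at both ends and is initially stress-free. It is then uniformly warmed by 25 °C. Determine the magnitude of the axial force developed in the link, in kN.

With zero net strain, σ = E·αΔT = 109 GPa × 10.4×10⁻⁶ × 25 = 28.34 MPa.
Then P = σA = 28.34 × 2425 mm² = 68.72 kN, compressive.

P ≈ 68.7 kN (compressive)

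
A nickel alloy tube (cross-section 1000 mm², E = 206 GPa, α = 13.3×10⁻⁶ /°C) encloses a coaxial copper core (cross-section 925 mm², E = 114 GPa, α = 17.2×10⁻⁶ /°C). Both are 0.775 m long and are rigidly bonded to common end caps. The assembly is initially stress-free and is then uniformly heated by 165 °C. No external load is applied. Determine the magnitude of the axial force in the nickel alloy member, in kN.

P ≈ 44.9 kN (tensile in the nickel alloy)

Equilibrium of a rigid end plate with no external load gives equal and opposite internal forces ±P in the two members. Since α_{copper} > α_{nickel alloy}, heating drives the copper into compression and the nickel alloy into tension.
Compatibility of the two members (thermal + elastic change equal): (α₁ − α₂)ΔT = P·[1/(A₁E₁) + 1/(A₂E₂)].
|α₁ − α₂|·ΔT = 3.9×10⁻⁶ × 165 = 0.0006435.
1/(A₁E₁) + 1/(A₂E₂) = 1/(1000×206×10³) + 1/(925×114×10³) = 1.434×10⁻⁸ N⁻¹.
So P = 0.0006435 / 1.434×10⁻⁸ = 44.88 kN.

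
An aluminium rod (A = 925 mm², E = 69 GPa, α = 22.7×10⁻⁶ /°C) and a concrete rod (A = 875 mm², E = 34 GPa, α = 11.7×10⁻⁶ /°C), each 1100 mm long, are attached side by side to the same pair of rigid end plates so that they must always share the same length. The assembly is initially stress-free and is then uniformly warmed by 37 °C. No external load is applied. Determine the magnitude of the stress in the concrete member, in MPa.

Both members must finish at the same length. With the larger α, the aluminium tends to over-expand; the plates restrain it, putting the aluminium in compression and the concrete in tension. With no external load the two internal forces are equal and opposite, magnitude P.
Compatibility of the two members (thermal + elastic change equal): (α₁ − α₂)ΔT = P·[1/(A₁E₁) + 1/(A₂E₂)].
|α₁ − α₂|·ΔT = 11×10⁻⁶ × 37 = 0.000407.
1/(A₁E₁) + 1/(A₂E₂) = 1/(925×69×10³) + 1/(875×34×10³) = 4.928×10⁻⁸ N⁻¹.
P = 0.000407 / 4.928×10⁻⁸ = 8259 N = 8.259 kN.
σ_{concrete} = P/A₂ = 8259/875 = 9.439 MPa, tensile.

σ ≈ 9.44 MPa (tensile)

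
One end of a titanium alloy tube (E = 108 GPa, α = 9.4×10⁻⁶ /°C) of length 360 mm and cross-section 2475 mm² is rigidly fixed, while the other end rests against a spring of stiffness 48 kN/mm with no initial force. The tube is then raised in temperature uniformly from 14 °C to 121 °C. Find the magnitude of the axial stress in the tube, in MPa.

If the spring were absent the tube would lengthen by αΔT L = 9.4×10⁻⁶ × 107 × 360 = 0.3621 mm.
Let P be the compressive force at the spring. The tube shortens elastically by PL/(AE) and the spring compresses by P/k; together these equal δ_free.
So P = δ_free / [L/(AE) + 1/k] = 0.3621 / [ 360/(2475×108×10³) + 1/(48×10³) ].
P = 0.3621 / 2.218×10⁻⁵ = 16320 N.
σ = P/A = 16320/2475 = 6.596 MPa.

σ ≈ 6.6 MPa (compressive)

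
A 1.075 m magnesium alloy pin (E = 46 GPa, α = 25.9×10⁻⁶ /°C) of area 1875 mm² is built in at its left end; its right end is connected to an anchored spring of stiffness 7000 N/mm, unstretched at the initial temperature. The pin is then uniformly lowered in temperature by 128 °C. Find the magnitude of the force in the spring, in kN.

Free thermal contraction: δ_free = αΔT L = 25.9×10⁻⁶ × 128 × 1075 = 3.564 mm.
With a force P in the spring, the elastic change of the pin is PL/(AE) and that of the spring is P/k; compatibility requires their sum to equal δ_free.
So P = δ_free / [L/(AE) + 1/k] = 3.564 / [ 1075/(1875×46×10³) + 1/(7000) ].
P = 3.564 / 0.0001553 = 22950 N.

P ≈ 22.9 kN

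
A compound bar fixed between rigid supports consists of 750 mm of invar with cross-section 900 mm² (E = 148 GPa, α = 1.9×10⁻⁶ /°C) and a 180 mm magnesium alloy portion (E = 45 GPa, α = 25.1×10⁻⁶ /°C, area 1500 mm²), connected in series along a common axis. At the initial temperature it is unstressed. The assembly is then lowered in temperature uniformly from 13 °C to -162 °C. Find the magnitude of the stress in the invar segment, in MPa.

σ ≈ 139 MPa (tensile)

Free thermal contraction of the whole bar: Σ αᵢΔT Lᵢ = 1.9×10⁻⁶×175×750 + 25.1×10⁻⁶×175×180 = 1.04 mm.
Since the ends are fixed, an axial force P builds up, equal in every segment, with P · Σ Lᵢ/(AᵢEᵢ) = δ_free.
The series flexibility is Σ Lᵢ/(AᵢEᵢ) = 750/(900×148×10³) + 180/(1500×45×10³) = 8.297×10⁻⁶ mm/N.
P = 1.04 / 8.297×10⁻⁶ = 125300 N = 125.3 kN, tensile.
σ_{invar} = P / A = 125300 / 900 = 139.3 MPa.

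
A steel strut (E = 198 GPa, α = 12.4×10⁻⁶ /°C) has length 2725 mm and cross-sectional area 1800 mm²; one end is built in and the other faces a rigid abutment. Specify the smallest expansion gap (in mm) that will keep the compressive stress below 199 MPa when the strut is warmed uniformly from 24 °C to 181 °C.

g ≈ 2.57 mm

With no wall the strut would lengthen by αΔT L = 12.4×10⁻⁶ × 157 × 2725 = 5.305 mm.
At the allowable stress the elastic shortening the wall may impose is σL/E = 199 × 2725 / (198×10³) = 2.739 mm.
So the gap has to take up the difference, g_min = δ_free − σL/E = 5.305 − 2.739 = 2.566 mm.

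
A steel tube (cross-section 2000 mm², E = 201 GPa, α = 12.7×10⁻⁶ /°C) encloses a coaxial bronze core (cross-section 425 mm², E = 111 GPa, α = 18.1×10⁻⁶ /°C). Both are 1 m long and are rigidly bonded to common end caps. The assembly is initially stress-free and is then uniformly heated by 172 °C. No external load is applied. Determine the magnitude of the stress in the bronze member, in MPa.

σ ≈ 92.3 MPa (compressive)

Equilibrium of a rigid end plate with no external load gives equal and opposite internal forces ±P in the two members. Since α_{bronze} > α_{steel}, heating drives the bronze into compression and the steel into tension.
Setting the final lengths equal and cancelling L: (α₁ − α₂)ΔT = P/(A₁E₁) + P/(A₂E₂).
|α₁ − α₂|·ΔT = 5.4×10⁻⁶ × 172 = 0.0009288.
1/(A₁E₁) + 1/(A₂E₂) = 1/(2000×201×10³) + 1/(425×111×10³) = 2.369×10⁻⁸ N⁻¹.
So P = 0.0009288 / 2.369×10⁻⁸ = 39.21 kN.
σ_{bronze} = P/A₂ = 39210/425 = 92.27 MPa, compressive.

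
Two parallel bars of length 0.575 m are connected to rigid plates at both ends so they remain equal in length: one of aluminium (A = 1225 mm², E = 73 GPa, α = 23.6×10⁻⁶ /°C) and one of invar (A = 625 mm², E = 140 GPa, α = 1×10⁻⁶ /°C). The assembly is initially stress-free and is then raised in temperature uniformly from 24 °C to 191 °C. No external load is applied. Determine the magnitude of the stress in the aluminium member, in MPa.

σ ≈ 136 MPa (compressive)

Equilibrium of a rigid end plate with no external load gives equal and opposite internal forces ±P in the two members. Since α_{aluminium} > α_{invar}, heating drives the aluminium into compression and the invar into tension.
Compatibility of the two members (thermal + elastic change equal): (α₁ − α₂)ΔT = P·[1/(A₁E₁) + 1/(A₂E₂)].
|α₁ − α₂|·ΔT = 22.6×10⁻⁶ × 167 = 0.003774.
1/(A₁E₁) + 1/(A₂E₂) = 1/(1225×73×10³) + 1/(625×140×10³) = 2.261×10⁻⁸ N⁻¹.
So P = 0.003774 / 2.261×10⁻⁸ = 166.9 kN.
σ_{aluminium} = P/A₁ = 166900/1225 = 136.3 MPa, compressive.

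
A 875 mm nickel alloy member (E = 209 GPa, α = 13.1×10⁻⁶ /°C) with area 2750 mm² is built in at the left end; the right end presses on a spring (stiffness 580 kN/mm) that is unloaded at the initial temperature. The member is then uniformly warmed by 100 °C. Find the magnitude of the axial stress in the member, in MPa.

σ ≈ 128 MPa (compressive)

Free thermal expansion: δ_free = αΔT L = 13.1×10⁻⁶ × 100 × 875 = 1.146 mm.
Let P be the compressive force at the spring. The member shortens elastically by PL/(AE) and the spring compresses by P/k; together these equal δ_free.
So P = δ_free / [L/(AE) + 1/k] = 1.146 / [ 875/(2750×209×10³) + 1/(580×10³) ].
P = 1.146 / 3.247×10⁻⁶ = 353100 N.
σ = P/A = 353100/2750 = 128.4 MPa.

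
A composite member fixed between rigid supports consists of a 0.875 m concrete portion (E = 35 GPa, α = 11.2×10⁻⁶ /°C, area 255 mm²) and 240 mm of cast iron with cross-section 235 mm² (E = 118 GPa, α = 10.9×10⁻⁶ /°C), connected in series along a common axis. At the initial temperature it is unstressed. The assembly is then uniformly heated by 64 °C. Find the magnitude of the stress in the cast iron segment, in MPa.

With the walls removed the bar would change length by δ_free = Σ αᵢΔT Lᵢ = 11.2×10⁻⁶×64×875 + 10.9×10⁻⁶×64×240 = 0.7946 mm.
Since the ends are fixed, an axial force P builds up, equal in every segment, with P · Σ Lᵢ/(AᵢEᵢ) = δ_free.
Σ Lᵢ/(AᵢEᵢ) = 875/(255×35×10³) + 240/(235×118×10³) = 0.0001067 mm/N.
Hence P = δ_free / Σ(L/AE) = 0.7946/0.0001067 = 7.448 kN (compressive).
σ_{cast iron} = P / A = 7448 / 235 = 31.69 MPa.

σ ≈ 31.7 MPa (compressive)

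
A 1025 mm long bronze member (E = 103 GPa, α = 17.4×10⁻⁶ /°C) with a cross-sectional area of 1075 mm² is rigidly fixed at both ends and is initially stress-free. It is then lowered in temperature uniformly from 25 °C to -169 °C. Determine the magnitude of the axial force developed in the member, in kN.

P ≈ 374 kN (tensile)

Full restraint means ε = 0, so the stress is σ = EαΔT = 103×10³ × 17.4×10⁻⁶ × 194 = 347.7 MPa.
P = AEαΔT = 1075 × 103×10³ × 17.4×10⁻⁶ × 194 = 373.8 kN (tensile).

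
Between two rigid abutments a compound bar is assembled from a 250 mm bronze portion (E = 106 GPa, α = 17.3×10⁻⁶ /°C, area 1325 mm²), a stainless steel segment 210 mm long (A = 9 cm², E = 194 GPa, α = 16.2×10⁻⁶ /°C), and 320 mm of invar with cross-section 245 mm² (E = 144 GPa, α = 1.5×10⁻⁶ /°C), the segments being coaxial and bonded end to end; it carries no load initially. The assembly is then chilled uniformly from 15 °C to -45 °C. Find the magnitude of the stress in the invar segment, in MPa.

If the supports were absent, the total length change would be Σ αᵢΔT Lᵢ = 17.3×10⁻⁶×60×250 + 16.2×10⁻⁶×60×210 + 1.5×10⁻⁶×60×320 = 0.4924 mm.
The walls prevent any net length change, so an axial force P (same in every segment) develops. Compatibility: P · Σ Lᵢ/(AᵢEᵢ) = δ_free.
Σ Lᵢ/(AᵢEᵢ) = 250/(1325×106×10³) + 210/(900×194×10³) + 320/(245×144×10³) = 1.205×10⁻⁵ mm/N.
Hence P = δ_free / Σ(L/AE) = 0.4924/1.205×10⁻⁵ = 40.85 kN (tensile).
σ_{invar} = P / A = 40850 / 245 = 166.8 MPa.

σ ≈ 167 MPa (tensile)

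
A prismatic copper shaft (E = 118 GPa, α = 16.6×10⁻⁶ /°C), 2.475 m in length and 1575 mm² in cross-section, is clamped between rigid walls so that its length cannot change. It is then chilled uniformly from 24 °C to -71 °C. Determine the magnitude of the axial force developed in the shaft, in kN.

P ≈ 293 kN (tensile)

The ends cannot move, so σ = EαΔT = 118×10³ × 16.6×10⁻⁶ × 95 = 186.1 MPa.
Then P = σA = 186.1 × 1575 mm² = 293.1 kN, tensile.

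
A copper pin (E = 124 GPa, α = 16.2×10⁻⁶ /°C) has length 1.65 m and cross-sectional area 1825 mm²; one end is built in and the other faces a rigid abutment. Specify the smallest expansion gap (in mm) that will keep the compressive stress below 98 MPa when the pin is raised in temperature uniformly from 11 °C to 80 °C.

With no wall the pin would lengthen by αΔT L = 16.2×10⁻⁶ × 69 × 1650 = 1.844 mm.
A stress of 98 MPa corresponds to the wall pushing the pin back by σL/E = 98×1650/(124×10³) = 1.304 mm.
So the gap has to take up the difference, g_min = δ_free − σL/E = 1.844 − 1.304 = 0.5403 mm.

g ≈ 0.54 mm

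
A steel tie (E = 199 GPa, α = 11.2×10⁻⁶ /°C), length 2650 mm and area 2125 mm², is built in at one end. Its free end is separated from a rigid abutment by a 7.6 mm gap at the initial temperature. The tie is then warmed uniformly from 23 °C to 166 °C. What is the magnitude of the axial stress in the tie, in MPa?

Unrestrained expansion: δ_free = αΔT L = 11.2×10⁻⁶ × 143 × 2650 = 4.244 mm.
Since δ_free = 4.24 mm is less than the 7.6 mm gap, the tie never touches the wall. No axial force develops.

σ ≈ 0 MPa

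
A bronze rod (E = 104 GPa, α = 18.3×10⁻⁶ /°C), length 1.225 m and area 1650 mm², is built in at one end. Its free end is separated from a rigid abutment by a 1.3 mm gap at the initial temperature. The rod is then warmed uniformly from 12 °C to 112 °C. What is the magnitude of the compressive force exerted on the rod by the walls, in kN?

Free thermal elongation = αΔT L = 18.3×10⁻⁶ × 100 × 1225 = 2.242 mm.
After closing the 1.3 mm clearance, 2.242 − 1.3 = 0.9418 mm of expansion remains to be suppressed by the wall.
So σ = E(δ_free − g)/L = 104×10³ × 0.9418/1225 = 79.95 MPa.
P = σA = 79.95 × 1650 = 131.9 kN.

P ≈ 132 kN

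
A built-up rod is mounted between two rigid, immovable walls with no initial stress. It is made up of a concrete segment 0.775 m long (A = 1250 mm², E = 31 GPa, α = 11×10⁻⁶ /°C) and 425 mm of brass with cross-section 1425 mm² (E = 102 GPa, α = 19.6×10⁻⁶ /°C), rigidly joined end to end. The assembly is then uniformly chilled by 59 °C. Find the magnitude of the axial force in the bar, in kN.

P ≈ 43.4 kN (tensile)

With the walls removed the bar would change length by δ_free = Σ αᵢΔT Lᵢ = 11×10⁻⁶×59×775 + 19.6×10⁻⁶×59×425 = 0.9944 mm.
Since the ends are fixed, an axial force P builds up, equal in every segment, with P · Σ Lᵢ/(AᵢEᵢ) = δ_free.
The series flexibility is Σ Lᵢ/(AᵢEᵢ) = 775/(1250×31×10³) + 425/(1425×102×10³) = 2.292×10⁻⁵ mm/N.
Hence P = δ_free / Σ(L/AE) = 0.9944/2.292×10⁻⁵ = 43.38 kN (tensile).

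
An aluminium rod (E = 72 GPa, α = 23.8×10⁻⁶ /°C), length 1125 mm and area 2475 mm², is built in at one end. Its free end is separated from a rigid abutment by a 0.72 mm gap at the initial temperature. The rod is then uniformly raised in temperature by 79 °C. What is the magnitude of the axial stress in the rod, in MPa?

Unrestrained expansion: δ_free = αΔT L = 23.8×10⁻⁶ × 79 × 1125 = 2.115 mm.
After closing the 0.72 mm clearance, 2.115 − 0.72 = 1.395 mm of expansion remains to be suppressed by the wall.
Compatibility: PL/(AE) = 1.395 mm, so σ = P/A = E × (1.395/1125) = 89.29 MPa.

σ ≈ 89.3 MPa (compressive)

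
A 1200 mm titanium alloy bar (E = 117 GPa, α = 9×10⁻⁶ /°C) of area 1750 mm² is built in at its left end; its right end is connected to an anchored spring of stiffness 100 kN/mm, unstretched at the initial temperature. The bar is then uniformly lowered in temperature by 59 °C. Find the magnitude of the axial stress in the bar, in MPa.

σ ≈ 23 MPa (tensile)

If the spring were absent the bar would shorten by αΔT L = 9×10⁻⁶ × 59 × 1200 = 0.6372 mm.
With a force P in the spring, the elastic change of the bar is PL/(AE) and that of the spring is P/k; compatibility requires their sum to equal δ_free.
So P = δ_free / [L/(AE) + 1/k] = 0.6372 / [ 1200/(1750×117×10³) + 1/(100×10³) ].
P = 0.6372 / 1.586×10⁻⁵ = 40170 N.
σ = P/A = 40170/1750 = 22.96 MPa.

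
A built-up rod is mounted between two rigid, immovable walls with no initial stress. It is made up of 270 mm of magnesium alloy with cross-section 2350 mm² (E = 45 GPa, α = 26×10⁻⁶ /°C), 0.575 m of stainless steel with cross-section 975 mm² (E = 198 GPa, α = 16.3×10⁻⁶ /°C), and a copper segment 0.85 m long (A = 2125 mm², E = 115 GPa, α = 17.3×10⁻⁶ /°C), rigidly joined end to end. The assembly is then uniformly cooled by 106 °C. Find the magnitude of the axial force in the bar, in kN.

Free thermal contraction of the whole bar: Σ αᵢΔT Lᵢ = 26×10⁻⁶×106×270 + 16.3×10⁻⁶×106×575 + 17.3×10⁻⁶×106×850 = 3.296 mm.
The walls prevent any net length change, so an axial force P (same in every segment) develops. Compatibility: P · Σ Lᵢ/(AᵢEᵢ) = δ_free.
Σ Lᵢ/(AᵢEᵢ) = 270/(2350×45×10³) + 575/(975×198×10³) + 850/(2125×115×10³) = 9.01×10⁻⁶ mm/N.
So P = 3.296 / 9.01×10⁻⁶ = 365.9 kN, tensile.

P ≈ 366 kN (tensile)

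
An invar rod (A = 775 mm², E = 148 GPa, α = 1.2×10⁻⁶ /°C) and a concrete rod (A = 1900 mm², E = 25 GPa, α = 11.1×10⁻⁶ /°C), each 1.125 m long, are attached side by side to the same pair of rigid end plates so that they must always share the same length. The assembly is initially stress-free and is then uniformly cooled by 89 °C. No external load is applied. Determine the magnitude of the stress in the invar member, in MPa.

σ ≈ 38.2 MPa (compressive)

The concrete has the larger α, so on cooling it would change length more than the invar if both were free. The rigid plates force a common final length, so the concrete is put into tension and the invar into compression, with equal and opposite forces P (no external load).
Compatibility of the two members (thermal + elastic change equal): (α₁ − α₂)ΔT = P·[1/(A₁E₁) + 1/(A₂E₂)].
|α₁ − α₂|·ΔT = 9.9×10⁻⁶ × 89 = 0.0008811.
1/(A₁E₁) + 1/(A₂E₂) = 1/(775×148×10³) + 1/(1900×25×10³) = 2.977×10⁻⁸ N⁻¹.
So P = 0.0008811 / 2.977×10⁻⁸ = 29.6 kN.
σ_{invar} = P/A₁ = 29600/775 = 38.19 MPa, compressive.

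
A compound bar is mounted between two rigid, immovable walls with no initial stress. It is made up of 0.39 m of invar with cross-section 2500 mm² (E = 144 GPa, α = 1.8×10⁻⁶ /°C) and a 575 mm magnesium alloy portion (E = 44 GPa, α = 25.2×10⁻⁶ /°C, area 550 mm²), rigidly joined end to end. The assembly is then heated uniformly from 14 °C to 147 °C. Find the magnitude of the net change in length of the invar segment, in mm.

|ΔL| ≈ 0.00526 mm

Free thermal expansion of the whole bar: Σ αᵢΔT Lᵢ = 1.8×10⁻⁶×133×390 + 25.2×10⁻⁶×133×575 = 2.021 mm.
The rigid supports impose zero overall length change; the single axial force P common to all segments must satisfy P Σ Lᵢ/(AᵢEᵢ) = δ_free.
The series flexibility is Σ Lᵢ/(AᵢEᵢ) = 390/(2500×144×10³) + 575/(550×44×10³) = 2.484×10⁻⁵ mm/N.
So P = 2.021 / 2.484×10⁻⁵ = 81.33 kN, compressive.
For the invar segment, free thermal change = 1.8×10⁻⁶×133×390 = 0.09337 mm and elastic change from P = 81330×390/(2500×144×10³) = 0.08811 mm; these oppose, so the net change is 0.00526 mm (segment lengthens).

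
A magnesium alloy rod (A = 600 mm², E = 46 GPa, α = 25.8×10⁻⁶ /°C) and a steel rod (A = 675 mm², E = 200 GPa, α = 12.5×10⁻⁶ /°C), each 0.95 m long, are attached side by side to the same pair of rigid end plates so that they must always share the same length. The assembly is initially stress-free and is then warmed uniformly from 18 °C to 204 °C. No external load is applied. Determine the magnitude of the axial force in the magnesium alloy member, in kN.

Equilibrium of a rigid end plate with no external load gives equal and opposite internal forces ±P in the two members. Since α_{magnesium alloy} > α_{steel}, heating drives the magnesium alloy into compression and the steel into tension.
Setting the final lengths equal and cancelling L: (α₁ − α₂)ΔT = P/(A₁E₁) + P/(A₂E₂).
|α₁ − α₂|·ΔT = 13.3×10⁻⁶ × 186 = 0.002474.
1/(A₁E₁) + 1/(A₂E₂) = 1/(600×46×10³) + 1/(675×200×10³) = 4.364×10⁻⁸ N⁻¹.
P = 0.002474 / 4.364×10⁻⁸ = 56690 N = 56.69 kN.

P ≈ 56.7 kN (compressive in the magnesium alloy)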